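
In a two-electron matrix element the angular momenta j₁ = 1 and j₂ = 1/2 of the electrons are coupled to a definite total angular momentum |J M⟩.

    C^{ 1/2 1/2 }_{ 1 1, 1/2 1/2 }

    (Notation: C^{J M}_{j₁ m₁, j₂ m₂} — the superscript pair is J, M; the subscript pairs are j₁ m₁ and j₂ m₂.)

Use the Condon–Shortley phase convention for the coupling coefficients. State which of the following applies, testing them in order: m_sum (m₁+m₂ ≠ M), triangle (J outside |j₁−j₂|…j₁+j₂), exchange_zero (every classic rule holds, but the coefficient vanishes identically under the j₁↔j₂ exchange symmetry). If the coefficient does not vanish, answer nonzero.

m-sum: m₁+m₂ = 1+1/2 = 3/2, M = 1/2  ✗ ⇒ coefficient is 0

m_sum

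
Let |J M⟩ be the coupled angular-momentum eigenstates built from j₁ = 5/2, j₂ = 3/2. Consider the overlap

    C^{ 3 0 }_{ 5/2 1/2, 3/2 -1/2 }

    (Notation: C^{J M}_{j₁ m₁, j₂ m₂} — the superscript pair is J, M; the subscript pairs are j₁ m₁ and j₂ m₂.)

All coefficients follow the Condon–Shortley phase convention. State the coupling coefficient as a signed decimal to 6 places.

+√(1/5) ≈ +0.447214

√[7·1!4!2!/8! · 3!2!1!2!3!3!] = √(36/5)
  +(−1)^0/∏(0,1,2,1,2,1)! = 1/4  (running 1/4)
  +(−1)^1/∏(1,0,1,0,3,2)! = -1/12  (running 1/6)
⟨..|..⟩ = √(36/5)·(1/6) = +0.447214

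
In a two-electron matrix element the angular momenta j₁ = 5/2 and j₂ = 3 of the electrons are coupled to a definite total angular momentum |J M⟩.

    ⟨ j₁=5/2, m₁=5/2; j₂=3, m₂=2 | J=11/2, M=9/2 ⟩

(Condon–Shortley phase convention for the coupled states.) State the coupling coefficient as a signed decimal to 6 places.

+0.738549  (= +√(6/11))

√[12·0!5!6!/12! · 5!0!5!1!10!1!] = √(1244160000/11)
  +(−1)^0/∏(0,0,0,5,5,1)! = 1/14400  (running 1/14400)
⟨..|..⟩ = √(1244160000/11)·(1/14400) = +0.738549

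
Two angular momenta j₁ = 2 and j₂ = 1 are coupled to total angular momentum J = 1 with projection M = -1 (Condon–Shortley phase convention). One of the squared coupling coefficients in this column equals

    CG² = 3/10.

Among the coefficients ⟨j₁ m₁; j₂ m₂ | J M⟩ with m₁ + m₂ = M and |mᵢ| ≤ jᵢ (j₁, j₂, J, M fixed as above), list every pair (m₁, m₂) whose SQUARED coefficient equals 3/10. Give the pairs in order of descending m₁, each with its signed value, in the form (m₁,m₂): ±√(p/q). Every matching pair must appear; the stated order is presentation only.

Admissible pairs with m₁+m₂ = M = -1: (-2,1), (-1,0), (0,-1)
  (m₁,m₂)=(0,-1): CG² = 1/10, CG = +√(1/10)
  (m₁,m₂)=(-1,0): CG² = 3/10, CG = −√(3/10)   ← matches the target
  (m₁,m₂)=(-2,1): CG² = 3/5, CG = +√(3/5)
Pairs with CG² = 3/10: (-1,0): −√(3/10)

(-1,0): −√(3/10)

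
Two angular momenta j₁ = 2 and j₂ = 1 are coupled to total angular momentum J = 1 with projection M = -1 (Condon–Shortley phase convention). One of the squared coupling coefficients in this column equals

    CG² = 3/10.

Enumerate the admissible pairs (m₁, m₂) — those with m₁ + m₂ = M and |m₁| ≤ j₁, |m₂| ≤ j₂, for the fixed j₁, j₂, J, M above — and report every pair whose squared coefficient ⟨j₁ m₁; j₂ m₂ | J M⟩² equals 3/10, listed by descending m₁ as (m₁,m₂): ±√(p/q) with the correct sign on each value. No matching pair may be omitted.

(-1,0): −√(3/10)

Admissible pairs with m₁+m₂ = M = -1: (-2,1), (-1,0), (0,-1)
  (m₁,m₂)=(0,-1): CG² = 1/10, CG = +√(1/10)
  (m₁,m₂)=(-1,0): CG² = 3/10, CG = −√(3/10)   ← matches the target
  (m₁,m₂)=(-2,1): CG² = 3/5, CG = +√(3/5)
Pairs with CG² = 3/10: (-1,0): −√(3/10)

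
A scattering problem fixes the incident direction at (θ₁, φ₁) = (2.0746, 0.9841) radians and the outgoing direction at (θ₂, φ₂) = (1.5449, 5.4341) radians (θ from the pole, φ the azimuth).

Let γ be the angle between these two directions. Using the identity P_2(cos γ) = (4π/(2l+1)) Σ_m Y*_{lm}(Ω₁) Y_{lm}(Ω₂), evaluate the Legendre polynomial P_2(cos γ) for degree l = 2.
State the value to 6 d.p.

-0.413899

Addition theorem: P_2(cos γ) = (4π/5) Σ_m Y*_{lm}(Ω₁) Y_{lm}(Ω₂), m = −2…2:
  m=-2: Y*=-0.11466 + 0.27316j  Y=-0.04904 + 0.38289j  product -0.09897 - 0.05730j
  m=-1: Y*=-0.18082 - 0.27200j  Y=0.01321 + 0.01501j  product 0.00169 - 0.00631j
  m=+0: Y*=-0.09488 + 0.00000j  Y=-0.31476 + 0.00000j  product 0.02986 + 0.00000j
  m=+1: Y*=0.18082 - 0.27200j  Y=-0.01321 + 0.01501j  product 0.00169 + 0.00631j
  m=+2: Y*=-0.11466 - 0.27316j  Y=-0.04904 - 0.38289j  product -0.09897 + 0.05730j
Total Σ_m = -0.16469 + 0.00000j. Multiply by 2.513274: -0.41390 + 0.00000j. P_2(cos γ) = -0.413899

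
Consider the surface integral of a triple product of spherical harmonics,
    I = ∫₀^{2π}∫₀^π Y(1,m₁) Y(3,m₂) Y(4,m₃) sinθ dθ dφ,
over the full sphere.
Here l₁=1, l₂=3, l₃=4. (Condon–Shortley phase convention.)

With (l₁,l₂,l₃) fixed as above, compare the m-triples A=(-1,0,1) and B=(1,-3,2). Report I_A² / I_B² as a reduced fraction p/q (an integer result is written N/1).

l's match ⇒ only the (l;m) 3-j factors differ between A and B.
A: triangle coeff Δ(1,3,4) = 1/252; Σ_t [0,0]: t=0:+1/72 = 1/72; (3j)²=5/126 [(1 3 4; -1 0 1)], sign=-1
B: triangle coeff Δ(1,3,4) = 1/252; Σ_t [0,0]: t=0:+1/1440 = 1/1440; (3j)²=1/252 [(1 3 4; 1 -3 2)], sign=+1
I_A²/I_B² = (5/126)/(1/252) = 10/1

10/1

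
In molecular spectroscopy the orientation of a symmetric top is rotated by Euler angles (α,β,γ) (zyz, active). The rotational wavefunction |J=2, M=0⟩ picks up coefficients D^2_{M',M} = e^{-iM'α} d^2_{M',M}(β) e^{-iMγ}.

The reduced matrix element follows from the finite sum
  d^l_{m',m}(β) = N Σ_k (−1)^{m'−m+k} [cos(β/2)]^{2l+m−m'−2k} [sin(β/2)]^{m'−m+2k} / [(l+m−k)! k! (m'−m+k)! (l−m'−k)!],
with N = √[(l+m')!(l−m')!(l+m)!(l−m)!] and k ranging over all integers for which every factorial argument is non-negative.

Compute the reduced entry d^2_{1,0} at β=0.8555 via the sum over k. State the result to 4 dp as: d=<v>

d^2_{1,0}(β=0.8555) via the finite sum:
c=cos(0.855500/2)=0.909901, s=sin(0.855500/2)=0.414825; N=√[6·1·2·2]=4.898979
Admissible k: 0..1 (factorial args all ≥0)
  k=0: (−1)^1·4.8990/(2)·0.9099^3·0.4148^1 = -0.765461
  k=1: (−1)^2·4.8990/(2)·0.9099^1·0.4148^3 = +0.159098
d^2_{1,0}(0.8555) = -0.765461 +0.159098 = -0.606364

d=-0.6064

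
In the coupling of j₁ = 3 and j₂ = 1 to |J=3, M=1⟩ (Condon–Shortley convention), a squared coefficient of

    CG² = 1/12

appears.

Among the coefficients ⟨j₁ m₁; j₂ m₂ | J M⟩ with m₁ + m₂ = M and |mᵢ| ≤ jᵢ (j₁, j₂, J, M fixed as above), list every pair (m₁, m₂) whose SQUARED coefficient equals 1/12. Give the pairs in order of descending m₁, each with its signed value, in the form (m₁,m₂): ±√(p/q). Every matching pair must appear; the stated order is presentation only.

Admissible pairs with m₁+m₂ = M = 1: (0,1), (1,0), (2,-1)
  (m₁,m₂)=(2,-1): CG² = 5/12, CG = +√(5/12)
  (m₁,m₂)=(1,0): CG² = 1/12, CG = +√(1/12)   ← matches the target
  (m₁,m₂)=(0,1): CG² = 1/2, CG = −√(1/2)
Pairs with CG² = 1/12: (1,0): +√(1/12)

(1,0): +√(1/12)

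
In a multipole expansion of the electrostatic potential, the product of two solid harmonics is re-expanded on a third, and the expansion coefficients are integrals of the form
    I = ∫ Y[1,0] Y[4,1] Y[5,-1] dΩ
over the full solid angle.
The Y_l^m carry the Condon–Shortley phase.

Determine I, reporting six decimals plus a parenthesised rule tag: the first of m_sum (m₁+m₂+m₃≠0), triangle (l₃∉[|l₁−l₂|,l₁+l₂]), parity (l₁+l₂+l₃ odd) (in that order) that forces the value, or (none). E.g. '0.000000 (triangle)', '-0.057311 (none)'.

Checks pass: Σm=0; 10 even; l₃=5∈[3,5].
(2·1+1)(2·4+1)(2·5+1) = 297
Δ: 0! 2! 8! / 11! → 1/495
sum: t=0:+1/576 = 1/576
3j²(1 4 5; 0 0 0) = Δ·Π!·Σ² = 5/99  (sign -1)
sum: t=0:+1/720 = 1/720
3j²(1 4 5; 0 1 -1) = Δ·Π!·Σ² = 8/165  (sign +1)
combine: 4πI² = 297·5/99·8/165 = 8/11
take √, sign -1: I = -0.24057125
No selection rule forces the value: the integral is nonzero (none).

-0.240571 (none)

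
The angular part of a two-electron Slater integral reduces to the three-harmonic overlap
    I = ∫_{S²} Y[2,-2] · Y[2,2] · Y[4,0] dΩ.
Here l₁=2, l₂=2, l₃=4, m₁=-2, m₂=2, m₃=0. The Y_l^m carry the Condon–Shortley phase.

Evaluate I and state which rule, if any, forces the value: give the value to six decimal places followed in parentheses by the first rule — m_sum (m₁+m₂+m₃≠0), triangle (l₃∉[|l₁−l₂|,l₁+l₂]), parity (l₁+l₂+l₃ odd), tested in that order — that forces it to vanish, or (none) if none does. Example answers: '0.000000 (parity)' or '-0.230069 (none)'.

m-sum 0 ✓  L=8 even ✓  0≤4≤4 ✓
Π(2lᵢ+1) = 5×5×9 = 225
triangle coeff Δ(2,2,4) = 1/630
Σ_t [0,0]: t=0:+1/16 = 1/16
(3j)²=2/35 [(2 2 4; 0 0 0)], sign=+1
Σ_t [0,0]: t=0:+1/576 = 1/576
(3j)²=1/630 [(2 2 4; -2 2 0)], sign=+1
⇒ 4πI² = 1/49
I = (+1)√(1/49/(4π)) = 0.04029926
No selection rule forces the value: the integral is nonzero (none).

0.040299 (none)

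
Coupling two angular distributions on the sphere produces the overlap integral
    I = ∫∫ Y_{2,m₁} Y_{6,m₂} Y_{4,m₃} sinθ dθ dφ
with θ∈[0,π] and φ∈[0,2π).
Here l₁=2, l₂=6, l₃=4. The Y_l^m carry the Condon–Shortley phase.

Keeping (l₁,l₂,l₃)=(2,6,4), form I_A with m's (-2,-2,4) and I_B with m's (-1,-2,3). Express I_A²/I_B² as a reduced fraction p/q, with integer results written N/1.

l's match ⇒ only the (l;m) 3-j factors differ between A and B.
A: triangle coeff Δ(2,6,4) = 1/6435; Σ_t [4,4]: t=4:+1/967680 = 1/967680; (3j)²=1/6435 [(2 6 4; -2 -2 4)], sign=+1
B: triangle coeff Δ(2,6,4) = 1/6435; Σ_t [3,3]: t=3:−1/30240 = -1/30240; (3j)²=32/6435 [(2 6 4; -1 -2 3)], sign=+1
I_A²/I_B² = (1/6435)/(32/6435) = 1/32

1/32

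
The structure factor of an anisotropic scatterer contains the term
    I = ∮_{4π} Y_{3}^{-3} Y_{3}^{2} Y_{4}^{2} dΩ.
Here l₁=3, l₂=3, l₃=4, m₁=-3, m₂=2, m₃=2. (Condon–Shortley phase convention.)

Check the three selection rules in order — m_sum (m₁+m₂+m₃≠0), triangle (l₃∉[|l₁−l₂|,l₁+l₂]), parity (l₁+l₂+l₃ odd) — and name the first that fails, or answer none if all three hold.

m_sum

m₁+m₂+m₃ = -3 + 2 + 2 = 1  ✗
triangle: |3−3|=0 ≤ l₃=4 ≤ 3+3=6
parity: l₁+l₂+l₃ = 10 is even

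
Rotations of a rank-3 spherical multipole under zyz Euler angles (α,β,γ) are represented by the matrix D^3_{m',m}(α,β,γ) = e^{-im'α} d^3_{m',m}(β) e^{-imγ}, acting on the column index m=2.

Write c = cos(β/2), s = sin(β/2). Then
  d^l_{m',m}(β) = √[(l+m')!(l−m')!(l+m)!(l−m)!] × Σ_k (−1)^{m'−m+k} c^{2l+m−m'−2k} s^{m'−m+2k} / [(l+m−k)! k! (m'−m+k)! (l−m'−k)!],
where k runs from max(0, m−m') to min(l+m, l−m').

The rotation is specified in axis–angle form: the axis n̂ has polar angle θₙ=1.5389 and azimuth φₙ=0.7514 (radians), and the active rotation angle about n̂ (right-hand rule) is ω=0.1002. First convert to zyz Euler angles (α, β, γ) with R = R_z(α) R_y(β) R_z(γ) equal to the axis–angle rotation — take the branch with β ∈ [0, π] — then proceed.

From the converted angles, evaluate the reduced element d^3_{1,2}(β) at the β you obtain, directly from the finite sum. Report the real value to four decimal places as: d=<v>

Axis–angle → zyz. n̂ = (sinθₙcosφₙ, sinθₙsinφₙ, cosθₙ) = (+0.730362, +0.682315, +0.031891), ω = 0.1002.
R = I cosω + sinω [n̂]ₓ + (1−cosω) n̂n̂ᵀ gives
  R = [+0.997660, -0.000691, +0.068370; +0.005690, +0.997319, -0.072951; -0.068137, +0.073169, +0.994989]
β = atan2(√(R₁₃²+R₂₃²), R₃₃) = 0.100149; α = atan2(R₂₃, R₁₃) mod 2π = 5.465388; γ = atan2(R₃₂, −R₃₁) mod 2π = 0.820995
d^3_{1,2}(β=0.1001) via the finite sum:
Half-angle: c=0.998747, s=0.050054. N=√(24·2·120·1)=75.894664
k: max(0,(2)−(1))=1 … min(3+(2),3−(1))=2
  k=1: (−1)^0·75.8947/(24)·0.9987^5·0.0501^1 = +0.157294
  k=2: (−1)^1·75.8947/(12)·0.9987^3·0.0501^3 = -0.000790
d^3_{1,2}(0.1001) = +0.157294 -0.000790 = +0.156504

d=0.1565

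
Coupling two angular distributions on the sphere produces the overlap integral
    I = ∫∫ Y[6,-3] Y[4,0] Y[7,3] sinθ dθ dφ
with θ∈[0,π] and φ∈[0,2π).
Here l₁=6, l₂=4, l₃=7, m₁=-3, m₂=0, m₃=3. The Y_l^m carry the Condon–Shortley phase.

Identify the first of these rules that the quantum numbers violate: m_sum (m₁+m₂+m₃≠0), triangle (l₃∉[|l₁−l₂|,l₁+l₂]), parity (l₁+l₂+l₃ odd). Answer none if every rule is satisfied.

Σmᵢ = 0  ✓
l₃∈[|l₁−l₂|,l₁+l₂]=[2,10], have l₃=7  ✓
Σlᵢ = 17 ⇒ odd  ✗

parity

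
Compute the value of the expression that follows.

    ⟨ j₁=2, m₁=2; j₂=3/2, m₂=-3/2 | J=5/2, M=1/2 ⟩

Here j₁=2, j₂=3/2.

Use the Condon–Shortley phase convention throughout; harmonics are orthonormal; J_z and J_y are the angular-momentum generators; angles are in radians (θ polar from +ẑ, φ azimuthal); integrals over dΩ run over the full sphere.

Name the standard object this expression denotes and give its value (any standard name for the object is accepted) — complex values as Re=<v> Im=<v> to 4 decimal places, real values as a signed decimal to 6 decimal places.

This is a Clebsch–Gordan (vector-coupling) coefficient.
√[6·1!3!2!/7! · 4!0!0!3!3!2!] = √(864/35)
  +(−1)^0/∏(0,1,0,0,3,2)! = 1/12  (running 1/12)
⟨..|..⟩ = √(864/35)·(1/12) = +0.414039

Clebsch–Gordan coefficient, +√(6/35) ≈ +0.414039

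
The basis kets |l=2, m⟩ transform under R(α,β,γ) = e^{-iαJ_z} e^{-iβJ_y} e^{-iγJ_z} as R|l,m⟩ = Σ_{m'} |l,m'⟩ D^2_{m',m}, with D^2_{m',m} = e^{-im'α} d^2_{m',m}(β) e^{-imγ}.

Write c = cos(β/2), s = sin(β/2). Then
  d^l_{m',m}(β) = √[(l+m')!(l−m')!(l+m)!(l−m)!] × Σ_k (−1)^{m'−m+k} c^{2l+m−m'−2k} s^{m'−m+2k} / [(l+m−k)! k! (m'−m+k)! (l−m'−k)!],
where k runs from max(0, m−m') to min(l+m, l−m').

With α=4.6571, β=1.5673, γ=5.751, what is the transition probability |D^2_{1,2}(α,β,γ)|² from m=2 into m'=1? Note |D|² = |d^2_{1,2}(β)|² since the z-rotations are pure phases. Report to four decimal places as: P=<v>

P=0.2517

Split into d^2_{1,2}(β=1.5673) × two z-phases.
Half-angle: c=0.708342, s=0.705870. N=√(6·1·24·1)=12.000000
k∈{1} keeps every argument non-negative
  k=1: (−1)^0·12.0000/(6)·0.7083^3·0.7059^1 = +0.501745
d^2_{1,2}(1.5673) = +0.501745
|D^2_{1,2}|² = |d^2_{1,2}(β)|² = (+0.501745)² = 0.251748 (the z-rotation phases have unit modulus)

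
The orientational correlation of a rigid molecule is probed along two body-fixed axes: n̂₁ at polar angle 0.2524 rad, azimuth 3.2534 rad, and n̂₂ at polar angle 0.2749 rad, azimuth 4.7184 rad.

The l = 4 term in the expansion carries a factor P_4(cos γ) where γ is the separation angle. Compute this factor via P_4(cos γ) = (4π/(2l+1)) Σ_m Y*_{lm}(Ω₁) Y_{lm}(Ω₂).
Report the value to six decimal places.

0.470677

Summing Y*_{l m}(θ₁,φ₁)·Y_{l m}(θ₂,φ₂) over m ∈ [−4, 4]; prefactor 4π/(2·4+1) = 1.396263:
  [-4]  conj(Y_{4,-4})(Ω₁) = (0.001552, 0.000744) ; Y_{4,-4}(Ω₂) = (0.002402, -0.000058) ; Δ = (0.000004, 0.000002)
  [-3]  conj(Y_{4,-3})(Ω₁) = (-0.017824, -0.006213) ; Y_{4,-3}(Ω₂) = (-0.000434, -0.024092) ; Δ = (-0.000142, 0.000432)
  [-2]  conj(Y_{4,-2})(Ω₁) = (0.113177, 0.025738) ; Y_{4,-2}(Ω₂) = (-0.135173, 0.001625) ; Δ = (-0.015340, -0.003295)
  [-1]  conj(Y_{4,-1})(Ω₁) = (-0.405114, -0.045484) ; Y_{4,-1}(Ω₂) = (0.002589, 0.430633) ; Δ = (0.018538, -0.174573)
  [+0]  conj(Y_{4,0})(Ω₁) = (0.596795, -0.000000) ; Y_{4,0}(Ω₂) = (0.554593, 0.000000) ; Δ = (0.330978, 0.000000)
  [+1]  conj(Y_{4,1})(Ω₁) = (0.405114, -0.045484) ; Y_{4,1}(Ω₂) = (-0.002589, 0.430633) ; Δ = (0.018538, 0.174573)
  [+2]  conj(Y_{4,2})(Ω₁) = (0.113177, -0.025738) ; Y_{4,2}(Ω₂) = (-0.135173, -0.001625) ; Δ = (-0.015340, 0.003295)
  [+3]  conj(Y_{4,3})(Ω₁) = (0.017824, -0.006213) ; Y_{4,3}(Ω₂) = (0.000434, -0.024092) ; Δ = (-0.000142, -0.000432)
  [+4]  conj(Y_{4,4})(Ω₁) = (0.001552, -0.000744) ; Y_{4,4}(Ω₂) = (0.002402, 0.000058) ; Δ = (0.000004, -0.000002)
Total Σ_m = (0.337098, 0.000000). Multiply by 1.396263: (0.470677, 0.000000). P_4(cos γ) = 0.470677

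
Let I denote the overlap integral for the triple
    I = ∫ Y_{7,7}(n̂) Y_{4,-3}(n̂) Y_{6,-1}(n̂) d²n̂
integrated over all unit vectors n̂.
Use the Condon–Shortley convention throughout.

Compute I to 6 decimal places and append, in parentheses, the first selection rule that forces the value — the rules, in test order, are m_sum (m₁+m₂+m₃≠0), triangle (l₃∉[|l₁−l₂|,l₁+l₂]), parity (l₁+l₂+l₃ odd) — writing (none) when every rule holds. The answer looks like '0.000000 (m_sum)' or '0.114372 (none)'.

Σmᵢ = 3 ≠ 0, so the φ-integral vanishes; I = 0

0.000000 (m_sum)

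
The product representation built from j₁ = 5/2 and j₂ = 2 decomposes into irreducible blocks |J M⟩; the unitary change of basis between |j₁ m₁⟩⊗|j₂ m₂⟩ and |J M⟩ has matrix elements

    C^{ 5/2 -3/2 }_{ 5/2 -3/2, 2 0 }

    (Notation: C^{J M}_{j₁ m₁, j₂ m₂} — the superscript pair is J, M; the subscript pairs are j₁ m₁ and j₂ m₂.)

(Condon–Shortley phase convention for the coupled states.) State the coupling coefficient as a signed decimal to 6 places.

−√(1/70) ≈ -0.119523

√[6·2!3!2!/8! · 1!4!2!2!1!4!] = √(288/35)
  +(−1)^1/∏(1,1,3,1,0,1)! = -1/6  (running -1/6)
  +(−1)^2/∏(2,0,2,0,1,2)! = 1/8  (running -1/24)
⟨..|..⟩ = √(288/35)·(-1/24) = -0.119523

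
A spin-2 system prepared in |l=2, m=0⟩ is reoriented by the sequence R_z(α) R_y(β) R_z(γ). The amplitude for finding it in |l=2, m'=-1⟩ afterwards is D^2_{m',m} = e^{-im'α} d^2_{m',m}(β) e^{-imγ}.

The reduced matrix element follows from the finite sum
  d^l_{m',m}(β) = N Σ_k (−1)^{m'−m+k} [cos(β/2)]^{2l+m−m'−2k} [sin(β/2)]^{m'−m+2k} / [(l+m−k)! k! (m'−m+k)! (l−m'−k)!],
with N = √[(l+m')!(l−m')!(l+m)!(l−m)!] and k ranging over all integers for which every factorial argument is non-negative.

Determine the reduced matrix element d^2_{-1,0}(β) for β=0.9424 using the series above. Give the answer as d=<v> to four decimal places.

d=0.5824

d^2_{-1,0}(β=0.9424) via the finite sum:
With c≡cos(β/2)=0.891024 and s≡sin(β/2)=0.453956, N=[1·6·2·2]^{1/2}=4.898979
k: max(0,(0)−(-1))=1 … min(2+(0),2−(-1))=2
  k=1: (−1)^0·4.8990/(2)·0.8910^3·0.4540^1 = +0.786607
  k=2: (−1)^1·4.8990/(2)·0.8910^1·0.4540^3 = -0.204177
d^2_{-1,0}(0.9424) = +0.786607 -0.204177 = +0.582430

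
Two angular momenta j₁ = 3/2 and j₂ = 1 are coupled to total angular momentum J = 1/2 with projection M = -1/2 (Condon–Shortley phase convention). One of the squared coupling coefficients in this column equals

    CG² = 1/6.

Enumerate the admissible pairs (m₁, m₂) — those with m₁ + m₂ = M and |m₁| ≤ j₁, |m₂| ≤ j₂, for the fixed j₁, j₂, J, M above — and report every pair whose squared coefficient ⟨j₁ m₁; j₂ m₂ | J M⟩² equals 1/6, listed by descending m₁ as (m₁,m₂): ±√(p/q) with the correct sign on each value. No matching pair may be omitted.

(1/2,-1): +√(1/6)

Admissible pairs with m₁+m₂ = M = -1/2: (-3/2,1), (-1/2,0), (1/2,-1)
  (m₁,m₂)=(1/2,-1): CG² = 1/6, CG = +√(1/6)   ← matches the target
  (m₁,m₂)=(-1/2,0): CG² = 1/3, CG = −√(1/3)
  (m₁,m₂)=(-3/2,1): CG² = 1/2, CG = +√(1/2)
Pairs with CG² = 1/6: (1/2,-1): +√(1/6)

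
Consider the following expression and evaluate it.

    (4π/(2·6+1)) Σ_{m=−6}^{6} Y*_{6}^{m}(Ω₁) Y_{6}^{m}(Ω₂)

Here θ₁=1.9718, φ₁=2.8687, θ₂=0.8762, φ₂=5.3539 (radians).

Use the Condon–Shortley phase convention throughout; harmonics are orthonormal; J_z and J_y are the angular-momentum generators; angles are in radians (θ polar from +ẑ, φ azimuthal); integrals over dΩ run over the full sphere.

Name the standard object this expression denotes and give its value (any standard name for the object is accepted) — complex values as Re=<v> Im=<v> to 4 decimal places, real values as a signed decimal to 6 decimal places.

Legendre polynomial (addition theorem), -0.404313

This sum is the spherical-harmonic addition theorem: it equals the Legendre polynomial P_l(cos γ) of the angle γ between the two directions.
Term-by-term m-sum for l=6 (normalisation 4π/13 = 0.966644):
  [-6]  conj(Y_{6,-6})(Ω₁) = (-0.019568, -0.293551) ; Y_{6,-6}(Ω₂) = (0.075521, -0.064581) ; Δ = (-0.020436, -0.020905)
  [-5]  conj(Y_{6,-5})(Ω₁) = (0.088524, -0.422929) ; Y_{6,-5}(Ω₂) = (-0.018902, -0.286146) ; Δ = (-0.122693, -0.017336)
  [-4]  conj(Y_{6,-4})(Ω₁) = (0.079906, -0.153775) ; Y_{6,-4}(Ω₂) = (-0.365724, -0.237291) ; Δ = (-0.065713, 0.037278)
  [-3]  conj(Y_{6,-3})(Ω₁) = (-0.179479, 0.191841) ; Y_{6,-3}(Ω₂) = (-0.267266, 0.098693) ; Δ = (0.029035, -0.068986)
  [-2]  conj(Y_{6,-2})(Ω₁) = (-0.230415, 0.139936) ; Y_{6,-2}(Ω₂) = (0.045588, -0.154017) ; Δ = (0.011048, 0.041867)
  [-1]  conj(Y_{6,-1})(Ω₁) = (0.170392, -0.047689) ; Y_{6,-1}(Ω₂) = (-0.212384, -0.284356) ; Δ = (-0.049749, -0.038324)
  [+0]  conj(Y_{6,0})(Ω₁) = (0.286234, -0.000000) ; Y_{6,0}(Ω₂) = (0.065503, 0.000000) ; Δ = (0.018749, 0.000000)
  [+1]  conj(Y_{6,1})(Ω₁) = (-0.170392, -0.047689) ; Y_{6,1}(Ω₂) = (0.212384, -0.284356) ; Δ = (-0.049749, 0.038324)
  [+2]  conj(Y_{6,2})(Ω₁) = (-0.230415, -0.139936) ; Y_{6,2}(Ω₂) = (0.045588, 0.154017) ; Δ = (0.011048, -0.041867)
  [+3]  conj(Y_{6,3})(Ω₁) = (0.179479, 0.191841) ; Y_{6,3}(Ω₂) = (0.267266, 0.098693) ; Δ = (0.029035, 0.068986)
  [+4]  conj(Y_{6,4})(Ω₁) = (0.079906, 0.153775) ; Y_{6,4}(Ω₂) = (-0.365724, 0.237291) ; Δ = (-0.065713, -0.037278)
  [+5]  conj(Y_{6,5})(Ω₁) = (-0.088524, -0.422929) ; Y_{6,5}(Ω₂) = (0.018902, -0.286146) ; Δ = (-0.122693, 0.017336)
  [+6]  conj(Y_{6,6})(Ω₁) = (-0.019568, 0.293551) ; Y_{6,6}(Ω₂) = (0.075521, 0.064581) ; Δ = (-0.020436, 0.020905)
Σ over m = (-0.418264, 0.000000); ×(4π/13) → (-0.404313, 0.000000). Real part: -0.404313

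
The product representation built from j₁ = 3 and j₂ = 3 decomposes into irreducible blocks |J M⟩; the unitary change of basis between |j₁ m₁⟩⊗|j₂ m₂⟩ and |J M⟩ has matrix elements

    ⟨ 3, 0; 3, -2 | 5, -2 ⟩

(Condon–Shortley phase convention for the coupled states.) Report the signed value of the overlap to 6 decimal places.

√[11·1!5!5!/12! · 3!3!1!5!3!7!] = √(43200)
  +(−1)^0/∏(0,1,3,1,2,4)! = 1/288  (running 1/288)
  +(−1)^1/∏(1,0,2,0,3,5)! = -1/1440  (running 1/360)
⟨..|..⟩ = √(43200)·(1/360) = +0.577350

+0.577350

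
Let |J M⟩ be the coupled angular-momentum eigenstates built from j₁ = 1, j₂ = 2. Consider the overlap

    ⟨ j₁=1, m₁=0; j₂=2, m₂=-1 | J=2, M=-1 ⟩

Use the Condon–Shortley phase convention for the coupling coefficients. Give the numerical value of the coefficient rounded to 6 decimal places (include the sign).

+0.408248  (= +√(1/6))

√[5·1!1!3!/6! · 1!1!1!3!1!3!] = √(3/2)
  +(−1)^0/∏(0,1,1,1,0,2)! = 1/2  (running 1/2)
  +(−1)^1/∏(1,0,0,0,1,3)! = -1/6  (running 1/3)
⟨..|..⟩ = √(3/2)·(1/3) = +0.408248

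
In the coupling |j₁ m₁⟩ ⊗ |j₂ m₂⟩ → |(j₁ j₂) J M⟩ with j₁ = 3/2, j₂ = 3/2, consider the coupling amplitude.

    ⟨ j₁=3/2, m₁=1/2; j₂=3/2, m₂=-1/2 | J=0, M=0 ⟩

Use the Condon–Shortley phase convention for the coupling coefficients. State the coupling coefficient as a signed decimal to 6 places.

√[1·3!0!0!/4! · 2!1!1!2!0!0!] = √(1)
  +(−1)^1/∏(1,2,0,0,0,0)! = -1/2  (running -1/2)
⟨..|..⟩ = √(1)·(-1/2) = -0.500000

−√(1/4) ≈ -0.500000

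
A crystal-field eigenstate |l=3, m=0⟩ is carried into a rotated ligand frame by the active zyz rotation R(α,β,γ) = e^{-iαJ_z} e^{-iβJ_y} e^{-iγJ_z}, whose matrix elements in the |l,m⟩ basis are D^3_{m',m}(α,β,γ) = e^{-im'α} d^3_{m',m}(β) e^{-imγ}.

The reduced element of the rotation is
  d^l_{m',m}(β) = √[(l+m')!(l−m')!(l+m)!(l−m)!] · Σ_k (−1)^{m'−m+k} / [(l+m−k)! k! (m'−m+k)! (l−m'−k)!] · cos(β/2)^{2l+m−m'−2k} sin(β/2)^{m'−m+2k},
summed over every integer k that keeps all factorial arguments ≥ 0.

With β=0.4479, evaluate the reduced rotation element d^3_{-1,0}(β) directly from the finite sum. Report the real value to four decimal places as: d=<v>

d^3_{-1,0}(β=0.4479) via the finite sum:
With c≡cos(β/2)=0.975028 and s≡sin(β/2)=0.222083, N=[2·24·6·6]^{1/2}=41.569219
k: max(0,(0)−(-1))=1 … min(3+(0),3−(-1))=3
  k=1: (−1)^0·41.5692/(12)·0.9750^5·0.2221^1 = +0.677939
  k=2: (−1)^1·41.5692/(4)·0.9750^3·0.2221^3 = -0.105513
  k=3: (−1)^2·41.5692/(12)·0.9750^1·0.2221^5 = +0.001825
d^3_{-1,0}(0.4479) = +0.677939 -0.105513 +0.001825 = +0.574250

d=0.5743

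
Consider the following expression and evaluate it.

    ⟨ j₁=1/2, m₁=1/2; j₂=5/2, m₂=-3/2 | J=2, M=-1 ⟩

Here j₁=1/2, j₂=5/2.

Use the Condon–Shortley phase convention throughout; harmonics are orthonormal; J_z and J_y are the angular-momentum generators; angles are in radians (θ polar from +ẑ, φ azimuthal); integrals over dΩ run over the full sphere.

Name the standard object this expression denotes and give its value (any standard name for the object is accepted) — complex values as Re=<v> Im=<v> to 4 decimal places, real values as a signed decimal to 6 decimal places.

Clebsch–Gordan coefficient, +√(2/3) ≈ +0.816497

This is a Clebsch–Gordan (vector-coupling) coefficient.
j₁+j₂−J=1  J+j₁−j₂=0  J−j₁+j₂=4  j₁+j₂+J+1=6
(j₁±m₁, j₂±m₂, J±M) = (1,0,1,4,1,3)
P² = 24
sum k=0..0:
  [0] +1/6 = 1/6
S = 1/6
C² = P²·S² = 2/3 ; C = +0.816497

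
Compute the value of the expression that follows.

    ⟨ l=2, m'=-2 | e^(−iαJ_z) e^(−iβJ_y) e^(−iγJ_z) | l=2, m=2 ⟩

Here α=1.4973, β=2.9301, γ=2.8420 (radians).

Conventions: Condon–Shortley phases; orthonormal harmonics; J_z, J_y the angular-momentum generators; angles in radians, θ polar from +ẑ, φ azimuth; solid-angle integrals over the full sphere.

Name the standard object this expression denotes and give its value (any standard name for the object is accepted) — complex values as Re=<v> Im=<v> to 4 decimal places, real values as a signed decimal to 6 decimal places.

Wigner D-matrix element, Re=-0.8796 Im=-0.4273

This is a Wigner D-matrix element — the rotation-matrix element ⟨l m'| R(α,β,γ) |l m⟩ in the angular-momentum basis.
Split into d^2_{-2,2}(β=2.9301) × two z-phases.
c=cos(2.930100/2)=0.105549, s=sin(2.930100/2)=0.994414; N=√[1·24·24·1]=24.000000
Admissible k: 4..4 (factorial args all ≥0)
  k=4: (−1)^0·24.0000/(24)·0.1055^0·0.9944^4 = +0.977843
d^2_{-2,2}(2.9301) = +0.977843
Attach z-rotation phases: D = e^{-i(-2)(1.4973)}·(+0.977843)·e^{-i(2)(2.8420)} = -0.879561-0.427258i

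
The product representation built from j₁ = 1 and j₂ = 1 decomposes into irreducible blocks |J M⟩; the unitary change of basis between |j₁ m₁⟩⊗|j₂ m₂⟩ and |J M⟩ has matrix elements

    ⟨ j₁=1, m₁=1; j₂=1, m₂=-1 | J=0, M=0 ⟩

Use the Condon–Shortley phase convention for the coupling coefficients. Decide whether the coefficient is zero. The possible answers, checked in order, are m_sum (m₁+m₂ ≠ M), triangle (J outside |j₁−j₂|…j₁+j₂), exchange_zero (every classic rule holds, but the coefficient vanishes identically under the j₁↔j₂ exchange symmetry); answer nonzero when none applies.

m-sum: m₁+m₂ = 1+(-1) = 0, M = 0  ✓
triangle: |j₁−j₂| = 0 ≤ J = 0 ≤ j₁+j₂ = 2  ✓
exchange: j₁≠j₂ or m₁≠m₂ — the exchange symmetry imposes no constraint here
value check: CG = +√(1/3) = +0.577350 ≠ 0

nonzero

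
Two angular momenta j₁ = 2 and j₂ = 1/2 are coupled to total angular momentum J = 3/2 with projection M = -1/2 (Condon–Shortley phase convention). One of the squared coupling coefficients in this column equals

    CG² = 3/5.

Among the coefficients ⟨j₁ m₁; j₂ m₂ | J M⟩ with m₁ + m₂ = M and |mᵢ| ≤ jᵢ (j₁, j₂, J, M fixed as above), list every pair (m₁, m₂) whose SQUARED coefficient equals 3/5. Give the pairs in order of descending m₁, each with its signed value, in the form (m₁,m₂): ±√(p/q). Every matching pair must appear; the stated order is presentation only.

Admissible pairs with m₁+m₂ = M = -1/2: (-1,1/2), (0,-1/2)
  (m₁,m₂)=(0,-1/2): CG² = 2/5, CG = +√(2/5)
  (m₁,m₂)=(-1,1/2): CG² = 3/5, CG = −√(3/5)   ← matches the target
Pairs with CG² = 3/5: (-1,1/2): −√(3/5)

(-1,1/2): −√(3/5)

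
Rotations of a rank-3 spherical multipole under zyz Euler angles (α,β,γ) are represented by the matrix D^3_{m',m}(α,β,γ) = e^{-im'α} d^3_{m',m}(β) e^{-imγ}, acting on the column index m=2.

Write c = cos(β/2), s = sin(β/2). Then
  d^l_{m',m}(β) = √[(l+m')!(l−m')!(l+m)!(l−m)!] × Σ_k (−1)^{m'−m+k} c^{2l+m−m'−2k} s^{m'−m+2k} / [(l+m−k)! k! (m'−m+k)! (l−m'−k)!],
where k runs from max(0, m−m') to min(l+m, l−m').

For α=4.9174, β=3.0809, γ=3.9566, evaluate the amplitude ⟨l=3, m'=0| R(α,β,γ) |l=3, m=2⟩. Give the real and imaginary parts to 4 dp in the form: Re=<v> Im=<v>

Re=0.0003 Im=0.0050

Split into d^3_{0,2}(β=3.0809) × two z-phases.
With c≡cos(β/2)=0.030342 and s≡sin(β/2)=0.999540, N=[6·6·120·1]^{1/2}=65.726707
Admissible k: 2..3 (factorial args all ≥0)
  k=2: (−1)^0·65.7267/(12)·0.0303^4·0.9995^2 = +0.000005
  k=3: (−1)^1·65.7267/(12)·0.0303^2·0.9995^4 = -0.005033
d^3_{0,2}(3.0809) = +0.000005 -0.005033 = -0.005029
Phases: e^{-i·(0)·4.9174}=+1.000000+0.000000i, e^{-i·(2)·3.9566}=-0.059184-0.998247i ⇒ D=+0.000298+0.005020i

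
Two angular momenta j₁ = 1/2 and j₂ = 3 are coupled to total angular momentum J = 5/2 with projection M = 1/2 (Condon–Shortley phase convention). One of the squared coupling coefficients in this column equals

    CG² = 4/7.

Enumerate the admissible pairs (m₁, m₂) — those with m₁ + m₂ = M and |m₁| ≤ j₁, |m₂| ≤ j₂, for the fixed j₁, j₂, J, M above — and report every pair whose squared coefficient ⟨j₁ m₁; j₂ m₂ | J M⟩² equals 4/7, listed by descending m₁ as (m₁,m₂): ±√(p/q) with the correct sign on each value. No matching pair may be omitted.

Admissible pairs with m₁+m₂ = M = 1/2: (-1/2,1), (1/2,0)
  (m₁,m₂)=(1/2,0): CG² = 3/7, CG = +√(3/7)
  (m₁,m₂)=(-1/2,1): CG² = 4/7, CG = −√(4/7)   ← matches the target
Pairs with CG² = 4/7: (-1/2,1): −√(4/7)

(-1/2,1): −√(4/7)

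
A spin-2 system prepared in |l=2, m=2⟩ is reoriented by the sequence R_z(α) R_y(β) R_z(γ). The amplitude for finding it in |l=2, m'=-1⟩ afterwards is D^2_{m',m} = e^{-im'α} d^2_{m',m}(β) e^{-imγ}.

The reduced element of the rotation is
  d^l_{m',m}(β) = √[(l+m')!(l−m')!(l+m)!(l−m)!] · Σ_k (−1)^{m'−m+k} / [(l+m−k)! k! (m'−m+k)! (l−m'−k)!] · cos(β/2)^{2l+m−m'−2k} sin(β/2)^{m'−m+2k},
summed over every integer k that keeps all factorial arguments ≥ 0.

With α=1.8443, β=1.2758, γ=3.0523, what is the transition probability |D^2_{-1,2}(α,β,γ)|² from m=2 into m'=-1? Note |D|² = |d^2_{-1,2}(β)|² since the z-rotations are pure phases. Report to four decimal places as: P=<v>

P=0.1151

First d^2_{-1,2}(β=1.2758), then the phase factors e^{-i(-1)α} and e^{-i(2)γ}:
With c≡cos(β/2)=0.803348 and s≡sin(β/2)=0.595510, N=[1·6·24·1]^{1/2}=12.000000
The bounds max(0,m−m')=3 and min(l+m,l−m')=3 give 1 term
  k=3: (−1)^0·12.0000/(6)·0.8033^1·0.5955^3 = +0.339313
d^2_{-1,2}(1.2758) = +0.339313
|D^2_{-1,2}|² = |d^2_{-1,2}(β)|² = (+0.339313)² = 0.115133 (the z-rotation phases have unit modulus)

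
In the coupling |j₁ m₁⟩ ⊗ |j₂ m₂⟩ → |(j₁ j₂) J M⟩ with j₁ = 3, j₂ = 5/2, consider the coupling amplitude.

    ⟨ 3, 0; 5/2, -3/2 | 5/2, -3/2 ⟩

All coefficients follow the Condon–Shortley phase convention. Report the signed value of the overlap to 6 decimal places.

√[6·3!3!2!/9! · 3!3!1!4!1!4!] = √(864/35)
  +(−1)^0/∏(0,3,3,1,0,1)! = 1/36  (running 1/36)
  +(−1)^1/∏(1,2,2,0,1,2)! = -1/8  (running -7/72)
⟨..|..⟩ = √(864/35)·(-7/72) = -0.483046

-0.483046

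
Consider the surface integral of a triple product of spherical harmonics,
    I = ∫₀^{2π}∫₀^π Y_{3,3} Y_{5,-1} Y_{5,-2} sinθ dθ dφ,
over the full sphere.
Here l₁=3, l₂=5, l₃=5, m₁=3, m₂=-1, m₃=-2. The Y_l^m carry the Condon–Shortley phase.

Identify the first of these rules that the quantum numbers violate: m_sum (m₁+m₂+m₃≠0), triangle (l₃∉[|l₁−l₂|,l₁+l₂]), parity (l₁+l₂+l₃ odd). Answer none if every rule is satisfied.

parity

Σmᵢ = 0  ✓
l₃∈[|l₁−l₂|,l₁+l₂]=[2,8], have l₃=5  ✓
Σlᵢ = 13 ⇒ odd  ✗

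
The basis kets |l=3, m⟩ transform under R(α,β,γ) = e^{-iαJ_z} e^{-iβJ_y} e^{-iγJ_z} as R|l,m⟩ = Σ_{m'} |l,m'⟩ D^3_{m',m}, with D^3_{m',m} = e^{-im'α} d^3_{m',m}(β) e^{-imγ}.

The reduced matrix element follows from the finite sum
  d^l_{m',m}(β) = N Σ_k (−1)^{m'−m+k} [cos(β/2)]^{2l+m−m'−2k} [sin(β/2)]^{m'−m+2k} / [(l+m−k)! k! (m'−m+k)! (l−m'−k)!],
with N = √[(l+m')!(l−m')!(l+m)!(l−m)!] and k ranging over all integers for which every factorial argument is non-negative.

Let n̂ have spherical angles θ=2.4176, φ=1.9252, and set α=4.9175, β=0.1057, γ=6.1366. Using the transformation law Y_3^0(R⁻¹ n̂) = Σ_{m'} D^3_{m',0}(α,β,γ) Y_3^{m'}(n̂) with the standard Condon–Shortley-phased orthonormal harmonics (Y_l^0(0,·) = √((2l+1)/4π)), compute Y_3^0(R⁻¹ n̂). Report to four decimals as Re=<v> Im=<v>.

Need the full column D^3_{m',0} for m'=−3..3 at α=4.9175, β=0.1057, γ=6.1366.
cos(β/2)=0.998604, sin(β/2)=0.052825
d^3_{-3,0}: single k=3 term ⇒ +0.000656;  D = -0.000379+0.000536i
d^3_{-2,0}: k∈[2..3] ⇒ +0.015199 -0.000043 = +0.015157;  D = -0.013899-0.006045i
d^3_{-1,0}: k∈[1..3] ⇒ +0.181719 -0.001526 +0.000001 = +0.180195;  D = +0.036701-0.176417i
d^3_{0,0}: k∈[0..3] ⇒ +0.991652 -0.024975 +0.000070 -0.000000 = +0.966747;  D = +0.966747+0.000000i
d^3_{1,0}: k∈[0..2] ⇒ -0.181719 +0.001526 -0.000001 = -0.180195;  D = -0.036701-0.176417i
d^3_{2,0}: k∈[0..1] ⇒ +0.015199 -0.000043 = +0.015157;  D = -0.013899+0.006045i
d^3_{3,0}: single k=0 term ⇒ -0.000656;  D = +0.000379+0.000536i
Y_3^{m'}(θ=2.4176,φ=1.9252) and Σ D·Y over m':
  (-0.0004+0.0005i)·(+0.1060+0.0589i)  (-0.0139-0.0060i)·(+0.2550-0.2187i)  (+0.0367-0.1764i)·(-0.1342-0.3626i)  (+0.9667+0.0000i)·(+0.0542+0.0000i)  (-0.0367-0.1764i)·(+0.1342-0.3626i)  (-0.0139+0.0060i)·(+0.2550+0.2187i)  (+0.0004+0.0005i)·(-0.1060+0.0589i)
Y_3^0(R⁻¹ n̂) = -0.095311-0.000000i

Re=-0.0953 Im=0.0000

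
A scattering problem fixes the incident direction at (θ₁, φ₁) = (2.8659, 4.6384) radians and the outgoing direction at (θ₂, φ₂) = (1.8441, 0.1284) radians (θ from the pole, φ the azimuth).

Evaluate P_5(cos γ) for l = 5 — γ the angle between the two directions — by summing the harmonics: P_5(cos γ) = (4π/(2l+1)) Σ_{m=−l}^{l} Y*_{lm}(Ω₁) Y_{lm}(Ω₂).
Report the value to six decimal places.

0.313536

Addition theorem: P_5(cos γ) = (4π/11) Σ_m Y*_{lm}(Ω₁) Y_{lm}(Ω₂), m = −5…5:
  m=-5: Y*=-0.00025 - 0.00065j  Y=0.30767 - 0.23003j  product -0.00023 - 0.00014j
  m=-4: Y*=-0.00742 + 0.00226j  Y=-0.29660 + 0.16731j  product 0.00182 - 0.00191j
  m=-3: Y*=0.01127 + 0.04992j  Y=-0.09855 + 0.03996j  product -0.00310 - 0.00447j
  m=-2: Y*=0.21247 - 0.03167j  Y=0.32055 - 0.08418j  product 0.06544 - 0.02804j
  m=-1: Y*=-0.03893 - 0.52520j  Y=0.02799 - 0.00361j  product -0.00299 - 0.01456j
  m=+0: Y*=-0.47223 + 0.00000j  Y=-0.32307 + 0.00000j  product 0.15256 + 0.00000j
  m=+1: Y*=0.03893 - 0.52520j  Y=-0.02799 - 0.00361j  product -0.00299 + 0.01456j
  m=+2: Y*=0.21247 + 0.03167j  Y=0.32055 + 0.08418j  product 0.06544 + 0.02804j
  m=+3: Y*=-0.01127 + 0.04992j  Y=0.09855 + 0.03996j  product -0.00310 + 0.00447j
  m=+4: Y*=-0.00742 - 0.00226j  Y=-0.29660 - 0.16731j  product 0.00182 + 0.00191j
  m=+5: Y*=0.00025 - 0.00065j  Y=-0.30767 - 0.23003j  product -0.00023 + 0.00014j
Accumulated sum 0.27445 - 0.00000j; after 4π/(2l+1) scaling, 0.31354 - 0.00000j ⇒ P_5 = 0.313536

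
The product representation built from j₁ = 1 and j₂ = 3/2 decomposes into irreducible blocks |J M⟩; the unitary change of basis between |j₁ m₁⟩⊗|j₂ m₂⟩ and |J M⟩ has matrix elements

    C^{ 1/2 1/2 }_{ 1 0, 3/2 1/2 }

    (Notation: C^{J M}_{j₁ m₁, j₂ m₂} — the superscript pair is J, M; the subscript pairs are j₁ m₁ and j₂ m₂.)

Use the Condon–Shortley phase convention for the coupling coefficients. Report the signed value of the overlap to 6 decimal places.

-0.577350  (= −√(1/3))

triangle: 2!×0!×1!/4! = 2/24
(j±m)!: 1!×1!×2!×1!×1!×0! = 2
prefactor² = (2J+1)×Δ×N² = 1/3
  k=1: −1/(1!×1!×0!×1!×0!×0!) = -1
Σ = -1  ⇒  CG² = 1/3×(-1)² = 1/3
CG = −√(1/3) = -0.577350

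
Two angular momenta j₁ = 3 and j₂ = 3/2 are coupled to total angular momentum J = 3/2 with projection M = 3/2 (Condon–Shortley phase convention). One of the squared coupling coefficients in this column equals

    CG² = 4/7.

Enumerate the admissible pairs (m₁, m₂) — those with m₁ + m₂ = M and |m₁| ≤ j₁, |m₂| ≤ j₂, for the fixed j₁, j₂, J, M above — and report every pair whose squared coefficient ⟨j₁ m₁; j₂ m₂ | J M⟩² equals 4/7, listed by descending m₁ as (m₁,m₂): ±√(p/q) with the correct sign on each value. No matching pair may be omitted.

(3,-3/2): +√(4/7)

Admissible pairs with m₁+m₂ = M = 3/2: (0,3/2), (1,1/2), (2,-1/2), (3,-3/2)
  (m₁,m₂)=(3,-3/2): CG² = 4/7, CG = +√(4/7)   ← matches the target
  (m₁,m₂)=(2,-1/2): CG² = 2/7, CG = −√(2/7)
  (m₁,m₂)=(1,1/2): CG² = 4/35, CG = +√(4/35)
  (m₁,m₂)=(0,3/2): CG² = 1/35, CG = −√(1/35)
Pairs with CG² = 4/7: (3,-3/2): +√(4/7)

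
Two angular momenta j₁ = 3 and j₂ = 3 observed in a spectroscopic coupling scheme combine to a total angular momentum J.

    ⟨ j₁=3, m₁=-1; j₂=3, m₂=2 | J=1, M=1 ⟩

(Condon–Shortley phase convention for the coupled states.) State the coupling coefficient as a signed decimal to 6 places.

√[3·5!1!1!/8! · 2!4!5!1!2!0!] = √(720/7)
  +(−1)^4/∏(4,1,0,1,1,0)! = 1/24  (running 1/24)
⟨..|..⟩ = √(720/7)·(1/24) = +0.422577

+0.422577  (= +√(5/28))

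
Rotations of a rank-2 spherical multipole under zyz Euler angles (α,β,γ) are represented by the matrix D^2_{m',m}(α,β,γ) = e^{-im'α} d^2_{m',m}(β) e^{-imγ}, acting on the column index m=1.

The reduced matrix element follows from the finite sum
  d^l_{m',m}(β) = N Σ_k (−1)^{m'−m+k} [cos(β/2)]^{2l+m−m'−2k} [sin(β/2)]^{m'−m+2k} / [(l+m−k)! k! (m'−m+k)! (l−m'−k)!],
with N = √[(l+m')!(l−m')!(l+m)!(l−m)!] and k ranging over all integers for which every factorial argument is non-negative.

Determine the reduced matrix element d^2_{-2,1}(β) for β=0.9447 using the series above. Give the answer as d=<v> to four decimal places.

d^2_{-2,1}(β=0.9447) via the finite sum:
With c≡cos(β/2)=0.890502 and s≡sin(β/2)=0.454980, N=[1·24·6·1]^{1/2}=12.000000
k∈{3} keeps every argument non-negative
  k=3: (−1)^0·12.0000/(6)·0.8905^1·0.4550^3 = +0.167742
d^2_{-2,1}(0.9447) = +0.167742

d=0.1677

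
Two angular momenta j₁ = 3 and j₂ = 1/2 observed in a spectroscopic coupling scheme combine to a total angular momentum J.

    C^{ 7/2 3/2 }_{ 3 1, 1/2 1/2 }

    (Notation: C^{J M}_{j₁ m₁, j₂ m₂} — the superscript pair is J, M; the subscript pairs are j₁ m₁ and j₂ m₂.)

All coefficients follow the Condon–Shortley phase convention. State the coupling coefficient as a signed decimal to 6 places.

+√(5/7) ≈ +0.845154

triangle: 0!×6!×1!/8! = 720/40320
(j±m)!: 4!×2!×1!×0!×5!×2! = 11520
prefactor² = (2J+1)×Δ×N² = 11520/7
  k=0: +1/(0!×0!×2!×1!×4!×0!) = 1/48
Σ = 1/48  ⇒  CG² = 11520/7×(1/48)² = 5/7
CG = +√(5/7) = +0.845154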